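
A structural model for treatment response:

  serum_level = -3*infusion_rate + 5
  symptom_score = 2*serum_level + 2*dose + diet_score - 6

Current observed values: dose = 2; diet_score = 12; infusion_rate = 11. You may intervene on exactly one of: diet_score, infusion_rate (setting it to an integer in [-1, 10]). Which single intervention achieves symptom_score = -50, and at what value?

Intervening on diet_score: with other inputs at their observed values, symptom_score = diet_score - 58. Solving for -50 gives diet_score = 8, within [-1, 10].
Intervening on infusion_rate: symptom_score = -6*infusion_rate + 20. Reaching -50 requires infusion_rate = 35/3, not an integer.

set diet_score = 8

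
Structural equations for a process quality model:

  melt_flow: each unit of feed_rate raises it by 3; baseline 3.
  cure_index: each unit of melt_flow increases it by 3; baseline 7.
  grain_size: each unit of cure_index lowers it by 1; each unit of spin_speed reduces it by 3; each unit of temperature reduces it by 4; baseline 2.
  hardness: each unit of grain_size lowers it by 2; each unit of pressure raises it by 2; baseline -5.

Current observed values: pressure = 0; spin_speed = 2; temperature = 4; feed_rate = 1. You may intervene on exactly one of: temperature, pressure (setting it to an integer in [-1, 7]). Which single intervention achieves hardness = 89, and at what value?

set pressure = 2

Intervening on temperature: hardness = 8*temperature + 53. Reaching 89 requires temperature = 9/2, not an integer.
Intervening on pressure: with other inputs at their observed values, hardness = 2*pressure + 85. Solving for 89 gives pressure = 2, within [-1, 7].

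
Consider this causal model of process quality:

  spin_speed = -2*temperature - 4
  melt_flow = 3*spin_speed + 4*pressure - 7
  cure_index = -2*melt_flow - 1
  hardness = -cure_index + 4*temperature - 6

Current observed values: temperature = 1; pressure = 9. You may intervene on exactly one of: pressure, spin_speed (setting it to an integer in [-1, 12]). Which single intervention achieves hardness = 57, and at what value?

Intervening on pressure: hardness = 8*pressure - 51. Reaching 57 requires pressure = 27/2, not an integer.
Intervening on spin_speed: with other inputs at their observed values, hardness = 6*spin_speed + 57. Solving for 57 gives spin_speed = 0, within [-1, 12].

set spin_speed = 0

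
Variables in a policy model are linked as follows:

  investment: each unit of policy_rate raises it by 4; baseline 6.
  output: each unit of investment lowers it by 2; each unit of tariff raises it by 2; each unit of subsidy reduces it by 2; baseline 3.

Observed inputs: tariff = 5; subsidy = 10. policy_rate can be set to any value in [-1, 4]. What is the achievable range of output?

Substituting into the output equation gives output = -8*policy_rate - 19.
Linear in policy_rate, so extremes are at the endpoints: policy_rate = -1 gives output = -11; policy_rate = 4 gives output = -51.

-51 to -11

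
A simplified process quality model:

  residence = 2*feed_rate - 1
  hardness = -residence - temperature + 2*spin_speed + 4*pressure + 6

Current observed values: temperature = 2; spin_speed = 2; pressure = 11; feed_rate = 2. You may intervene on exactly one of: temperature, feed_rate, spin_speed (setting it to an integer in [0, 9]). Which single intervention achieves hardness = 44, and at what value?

Intervening on temperature: with other inputs at their observed values, hardness = -temperature + 51. Solving for 44 gives temperature = 7, within [0, 9].
Intervening on feed_rate: hardness = -2*feed_rate + 53. Reaching 44 requires feed_rate = 9/2, not an integer.
Intervening on spin_speed: hardness = 2*spin_speed + 45. Reaching 44 requires spin_speed = -1/2, not an integer.

set temperature = 7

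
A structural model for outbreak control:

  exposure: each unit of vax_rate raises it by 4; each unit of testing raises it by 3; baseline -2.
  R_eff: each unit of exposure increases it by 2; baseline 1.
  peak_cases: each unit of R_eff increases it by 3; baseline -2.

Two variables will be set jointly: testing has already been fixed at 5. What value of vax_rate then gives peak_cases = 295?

With testing held at 5:
Substituting into the exposure equation gives exposure = 4*vax_rate + 13.
R_eff becomes 8*vax_rate + 27.
Substituting into the peak_cases equation gives peak_cases = 24*vax_rate + 79.
Solve 24*vax_rate + 79 = 295: vax_rate = (295 - 79) / 24 = 9.

vax_rate = 9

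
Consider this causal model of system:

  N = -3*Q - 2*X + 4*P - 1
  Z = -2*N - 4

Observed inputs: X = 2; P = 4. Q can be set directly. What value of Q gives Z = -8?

Substituting into the N equation gives N = -3*Q + 11.
Substituting into the Z equation gives Z = 6*Q - 26.
Solve 6*Q - 26 = -8: Q = (-8 + 26) / 6 = 3.

Q = 3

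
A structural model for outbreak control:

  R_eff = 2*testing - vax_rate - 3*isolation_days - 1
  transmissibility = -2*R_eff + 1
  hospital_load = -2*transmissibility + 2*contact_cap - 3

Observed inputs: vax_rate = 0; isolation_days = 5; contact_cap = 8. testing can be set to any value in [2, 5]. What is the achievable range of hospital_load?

Substituting into the R_eff equation gives R_eff = 2*testing - 16.
Substituting into the transmissibility equation gives transmissibility = -4*testing + 33.
Substituting into the hospital_load equation gives hospital_load = 8*testing - 53.
Linear in testing, so extremes are at the endpoints: testing = 2 gives hospital_load = -37; testing = 5 gives hospital_load = -13.

-37 to -13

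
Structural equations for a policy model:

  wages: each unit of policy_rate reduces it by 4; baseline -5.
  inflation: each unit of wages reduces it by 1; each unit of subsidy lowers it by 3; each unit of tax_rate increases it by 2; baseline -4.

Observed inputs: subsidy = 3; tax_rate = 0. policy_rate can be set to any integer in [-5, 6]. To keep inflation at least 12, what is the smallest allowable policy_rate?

Substituting into the inflation equation gives inflation = 4*policy_rate - 8.
Require 4*policy_rate - 8 ≥ 12, so policy_rate ≥ 5.
The smallest integer in [-5, 6] satisfying this is 5.

policy_rate = 5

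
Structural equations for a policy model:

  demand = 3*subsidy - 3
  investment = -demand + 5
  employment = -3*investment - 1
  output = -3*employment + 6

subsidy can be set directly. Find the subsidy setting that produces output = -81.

subsidy = 6

Substituting into the investment equation gives investment = -3*subsidy + 8.
employment becomes 9*subsidy - 25.
Substituting into the output equation gives output = -27*subsidy + 81.
Solve -27*subsidy + 81 = -81: subsidy = (-81 - 81) / -27 = 6.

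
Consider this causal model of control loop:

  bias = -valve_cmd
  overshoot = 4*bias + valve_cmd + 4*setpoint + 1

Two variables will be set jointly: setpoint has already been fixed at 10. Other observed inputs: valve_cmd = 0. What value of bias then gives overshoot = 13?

bias = -7

With setpoint held at 10:
Intervening on bias fixes its value directly, overriding its dependence on valve_cmd.
Substituting into the overshoot equation gives overshoot = 4*bias + 41.
Solve 4*bias + 41 = 13: bias = (13 - 41) / 4 = -7.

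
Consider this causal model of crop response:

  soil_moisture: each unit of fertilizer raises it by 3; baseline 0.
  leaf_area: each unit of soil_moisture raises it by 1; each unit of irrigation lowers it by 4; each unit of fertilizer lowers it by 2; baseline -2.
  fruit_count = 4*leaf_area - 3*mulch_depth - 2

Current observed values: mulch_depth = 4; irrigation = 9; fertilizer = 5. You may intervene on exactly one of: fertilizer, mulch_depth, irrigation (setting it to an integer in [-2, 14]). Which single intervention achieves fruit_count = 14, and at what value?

Intervening on fertilizer: fruit_count = 4*fertilizer - 166. Reaching 14 requires fertilizer = 45, outside [-2, 14].
Intervening on mulch_depth: fruit_count = -3*mulch_depth - 134. Reaching 14 requires mulch_depth = -148/3, not an integer.
Intervening on irrigation: with other inputs at their observed values, fruit_count = -16*irrigation - 2. Solving for 14 gives irrigation = -1, within [-2, 14].

set irrigation = -1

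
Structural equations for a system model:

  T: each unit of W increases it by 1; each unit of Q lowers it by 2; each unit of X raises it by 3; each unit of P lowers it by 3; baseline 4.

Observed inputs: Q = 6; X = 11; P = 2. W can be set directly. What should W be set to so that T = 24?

Substituting into the T equation gives T = W + 19.
Solve W + 19 = 24: W = (24 - 19) / 1 = 5.

W = 5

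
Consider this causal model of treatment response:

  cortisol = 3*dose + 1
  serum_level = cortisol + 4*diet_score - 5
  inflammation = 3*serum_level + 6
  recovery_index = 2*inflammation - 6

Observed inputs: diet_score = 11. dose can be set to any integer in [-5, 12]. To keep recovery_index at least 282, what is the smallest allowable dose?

dose = 2

Substituting into the serum_level equation gives serum_level = 3*dose + 40.
Substituting into the inflammation equation gives inflammation = 9*dose + 126.
recovery_index becomes 18*dose + 246.
Require 18*dose + 246 ≥ 282, so dose ≥ 2.
The smallest integer in [-5, 12] satisfying this is 2.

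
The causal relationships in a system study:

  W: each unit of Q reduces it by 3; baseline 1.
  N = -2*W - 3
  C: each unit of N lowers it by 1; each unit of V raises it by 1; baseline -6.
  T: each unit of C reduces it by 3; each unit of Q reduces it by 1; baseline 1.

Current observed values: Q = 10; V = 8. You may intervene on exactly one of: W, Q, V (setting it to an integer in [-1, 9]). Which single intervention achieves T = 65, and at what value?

set Q = 5

Intervening on W: T = -6*W - 24. Reaching 65 requires W = -89/6, not an integer.
Intervening on Q: with other inputs at their observed values, T = 17*Q - 20. Solving for 65 gives Q = 5, within [-1, 9].
Intervening on V: T = -3*V + 174. Reaching 65 requires V = 109/3, not an integer.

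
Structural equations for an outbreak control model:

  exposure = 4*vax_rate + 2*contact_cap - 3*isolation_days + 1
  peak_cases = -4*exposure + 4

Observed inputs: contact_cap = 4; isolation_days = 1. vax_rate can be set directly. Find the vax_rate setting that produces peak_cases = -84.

vax_rate = 4

Substituting into the exposure equation gives exposure = 4*vax_rate + 6.
peak_cases becomes -16*vax_rate - 20.
Solve -16*vax_rate - 20 = -84: vax_rate = (-84 + 20) / -16 = 4.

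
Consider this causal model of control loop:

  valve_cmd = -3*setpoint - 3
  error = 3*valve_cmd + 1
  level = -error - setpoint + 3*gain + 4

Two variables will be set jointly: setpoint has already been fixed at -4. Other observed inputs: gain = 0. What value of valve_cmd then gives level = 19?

With setpoint held at -4:
Intervening on valve_cmd fixes its value directly, overriding its dependence on setpoint.
Substituting into the level equation gives level = -3*valve_cmd + 7.
Solve -3*valve_cmd + 7 = 19: valve_cmd = (19 - 7) / -3 = -4.

valve_cmd = -4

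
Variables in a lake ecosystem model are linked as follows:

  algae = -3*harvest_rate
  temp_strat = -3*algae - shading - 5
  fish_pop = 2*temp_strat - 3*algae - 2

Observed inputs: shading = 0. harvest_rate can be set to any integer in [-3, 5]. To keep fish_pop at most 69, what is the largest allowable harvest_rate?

harvest_rate = 3

Substituting into the temp_strat equation gives temp_strat = 9*harvest_rate - 5.
fish_pop becomes 27*harvest_rate - 12.
Require 27*harvest_rate - 12 ≤ 69, so harvest_rate ≤ 3.
The largest integer in [-3, 5] satisfying this is 3.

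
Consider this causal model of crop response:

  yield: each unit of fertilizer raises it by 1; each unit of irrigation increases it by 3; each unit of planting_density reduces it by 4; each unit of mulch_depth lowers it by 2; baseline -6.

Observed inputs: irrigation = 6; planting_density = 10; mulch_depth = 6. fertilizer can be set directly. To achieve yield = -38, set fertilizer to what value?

Substituting into the yield equation gives yield = fertilizer - 40.
Solve fertilizer - 40 = -38: fertilizer = (-38 + 40) / 1 = 2.

fertilizer = 2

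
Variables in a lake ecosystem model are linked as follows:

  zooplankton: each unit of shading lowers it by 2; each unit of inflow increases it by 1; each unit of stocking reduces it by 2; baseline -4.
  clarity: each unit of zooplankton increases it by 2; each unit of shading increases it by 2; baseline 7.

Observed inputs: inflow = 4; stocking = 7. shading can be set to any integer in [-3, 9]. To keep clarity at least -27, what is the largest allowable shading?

shading = 3

Substituting into the zooplankton equation gives zooplankton = -2*shading - 14.
This gives clarity = -2*shading - 21.
Require -2*shading - 21 ≥ -27, so shading ≤ 3.
The largest integer in [-3, 9] satisfying this is 3.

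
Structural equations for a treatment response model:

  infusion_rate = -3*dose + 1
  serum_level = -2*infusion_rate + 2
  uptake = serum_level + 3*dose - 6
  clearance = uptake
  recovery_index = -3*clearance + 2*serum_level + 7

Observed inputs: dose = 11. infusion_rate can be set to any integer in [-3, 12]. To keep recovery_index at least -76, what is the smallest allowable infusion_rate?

Intervening on infusion_rate fixes its value directly, overriding its dependence on dose.
Substituting into the uptake equation gives uptake = -2*infusion_rate + 29.
So clearance = -2*infusion_rate + 29.
Substituting into the recovery_index equation gives recovery_index = 2*infusion_rate - 76.
Require 2*infusion_rate - 76 ≥ -76, so infusion_rate ≥ 0.
The smallest integer in [-3, 12] satisfying this is 0.

infusion_rate = 0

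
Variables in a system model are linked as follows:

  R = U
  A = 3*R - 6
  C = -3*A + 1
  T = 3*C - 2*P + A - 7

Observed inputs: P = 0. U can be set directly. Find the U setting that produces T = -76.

Substituting into the A equation gives A = 3*U - 6.
So C = -9*U + 19.
Substituting into the T equation gives T = -24*U + 44.
Solve -24*U + 44 = -76: U = (-76 - 44) / -24 = 5.

U = 5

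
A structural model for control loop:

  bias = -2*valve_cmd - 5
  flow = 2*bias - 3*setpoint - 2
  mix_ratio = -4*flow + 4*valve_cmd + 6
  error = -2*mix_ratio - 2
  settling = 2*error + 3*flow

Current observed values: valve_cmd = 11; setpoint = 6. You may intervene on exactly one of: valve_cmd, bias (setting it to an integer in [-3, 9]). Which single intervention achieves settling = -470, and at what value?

set bias = 3

Intervening on valve_cmd: settling = -92*valve_cmd - 598. Reaching -470 requires valve_cmd = -32/23, not an integer.
Intervening on bias: with other inputs at their observed values, settling = 38*bias - 584. Solving for -470 gives bias = 3, within [-3, 9].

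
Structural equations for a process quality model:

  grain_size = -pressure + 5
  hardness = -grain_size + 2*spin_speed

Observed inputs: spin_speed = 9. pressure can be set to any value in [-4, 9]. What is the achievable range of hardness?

Substituting into the hardness equation gives hardness = pressure + 13.
Linear in pressure, so extremes are at the endpoints: pressure = -4 gives hardness = 9; pressure = 9 gives hardness = 22.

9 to 22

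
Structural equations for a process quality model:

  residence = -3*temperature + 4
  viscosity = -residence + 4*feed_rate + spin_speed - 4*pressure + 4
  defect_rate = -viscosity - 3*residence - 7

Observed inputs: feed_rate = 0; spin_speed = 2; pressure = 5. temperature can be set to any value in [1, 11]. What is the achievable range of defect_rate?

5 to 65

Substituting into the viscosity equation gives viscosity = 3*temperature - 18.
Substituting into the defect_rate equation gives defect_rate = 6*temperature - 1.
Linear in temperature, so extremes are at the endpoints: temperature = 1 gives defect_rate = 5; temperature = 11 gives defect_rate = 65.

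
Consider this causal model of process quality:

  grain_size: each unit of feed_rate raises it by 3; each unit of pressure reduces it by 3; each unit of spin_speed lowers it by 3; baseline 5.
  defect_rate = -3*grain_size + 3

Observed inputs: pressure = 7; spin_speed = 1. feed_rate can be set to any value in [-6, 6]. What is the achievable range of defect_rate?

Substituting into the grain_size equation gives grain_size = 3*feed_rate - 19.
Substituting into the defect_rate equation gives defect_rate = -9*feed_rate + 60.
Linear in feed_rate, so extremes are at the endpoints: feed_rate = -6 gives defect_rate = 114; feed_rate = 6 gives defect_rate = 6.

6 to 114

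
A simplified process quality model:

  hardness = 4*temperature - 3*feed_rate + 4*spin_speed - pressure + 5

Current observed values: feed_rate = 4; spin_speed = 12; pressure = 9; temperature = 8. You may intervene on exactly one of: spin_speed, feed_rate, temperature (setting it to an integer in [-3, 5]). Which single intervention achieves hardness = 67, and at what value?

set feed_rate = 3

Intervening on spin_speed: hardness = 4*spin_speed + 16. Reaching 67 requires spin_speed = 51/4, not an integer.
Intervening on feed_rate: with other inputs at their observed values, hardness = -3*feed_rate + 76. Solving for 67 gives feed_rate = 3, within [-3, 5].
Intervening on temperature: hardness = 4*temperature + 32. Reaching 67 requires temperature = 35/4, not an integer.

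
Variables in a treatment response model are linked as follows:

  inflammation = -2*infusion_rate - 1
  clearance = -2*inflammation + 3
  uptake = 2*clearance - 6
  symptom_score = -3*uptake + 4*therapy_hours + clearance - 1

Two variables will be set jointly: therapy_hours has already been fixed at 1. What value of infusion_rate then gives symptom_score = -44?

With therapy_hours held at 1:
Substituting into the clearance equation gives clearance = 4*infusion_rate + 5.
Substituting into the uptake equation gives uptake = 8*infusion_rate + 4.
Substituting into the symptom_score equation gives symptom_score = -20*infusion_rate - 4.
Solve -20*infusion_rate - 4 = -44: infusion_rate = (-44 + 4) / -20 = 2.

infusion_rate = 2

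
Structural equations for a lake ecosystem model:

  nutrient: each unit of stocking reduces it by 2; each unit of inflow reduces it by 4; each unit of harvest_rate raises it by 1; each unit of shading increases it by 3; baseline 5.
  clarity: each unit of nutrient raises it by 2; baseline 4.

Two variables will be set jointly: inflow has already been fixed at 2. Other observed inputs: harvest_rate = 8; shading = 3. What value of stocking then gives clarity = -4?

With inflow held at 2:
Substituting into the nutrient equation gives nutrient = -2*stocking + 14.
clarity becomes -4*stocking + 32.
Solve -4*stocking + 32 = -4: stocking = (-4 - 32) / -4 = 9.

stocking = 9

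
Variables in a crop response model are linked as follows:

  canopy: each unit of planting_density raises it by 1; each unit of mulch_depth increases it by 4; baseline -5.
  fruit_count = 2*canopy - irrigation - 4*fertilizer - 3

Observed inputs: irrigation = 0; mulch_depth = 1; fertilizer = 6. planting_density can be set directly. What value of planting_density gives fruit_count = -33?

Substituting into the canopy equation gives canopy = planting_density - 1.
fruit_count becomes 2*planting_density - 29.
Solve 2*planting_density - 29 = -33: planting_density = (-33 + 29) / 2 = -2.

planting_density = -2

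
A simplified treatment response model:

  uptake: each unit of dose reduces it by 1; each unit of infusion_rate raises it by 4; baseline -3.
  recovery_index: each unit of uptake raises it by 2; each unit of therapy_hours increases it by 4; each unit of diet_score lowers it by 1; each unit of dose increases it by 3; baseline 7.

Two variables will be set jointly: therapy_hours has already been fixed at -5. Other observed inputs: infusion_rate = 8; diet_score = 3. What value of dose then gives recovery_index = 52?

dose = 10

With therapy_hours held at -5:
Substituting into the uptake equation gives uptake = -dose + 29.
Substituting into the recovery_index equation gives recovery_index = dose + 42.
Solve dose + 42 = 52: dose = (52 - 42) / 1 = 10.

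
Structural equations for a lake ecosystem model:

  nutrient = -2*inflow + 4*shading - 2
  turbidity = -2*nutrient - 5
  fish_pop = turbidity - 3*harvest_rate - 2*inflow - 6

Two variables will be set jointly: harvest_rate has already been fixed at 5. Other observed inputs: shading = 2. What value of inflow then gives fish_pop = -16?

inflow = 11

With harvest_rate held at 5:
Substituting into the nutrient equation gives nutrient = -2*inflow + 6.
This gives turbidity = 4*inflow - 17.
Substituting into the fish_pop equation gives fish_pop = 2*inflow - 38.
Solve 2*inflow - 38 = -16: inflow = (-16 + 38) / 2 = 11.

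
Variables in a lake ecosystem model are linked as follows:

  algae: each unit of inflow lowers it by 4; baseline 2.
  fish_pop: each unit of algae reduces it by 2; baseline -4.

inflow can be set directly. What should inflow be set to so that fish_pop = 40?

inflow = 6

Substituting into the fish_pop equation gives fish_pop = 8*inflow - 8.
Solve 8*inflow - 8 = 40: inflow = (40 + 8) / 8 = 6.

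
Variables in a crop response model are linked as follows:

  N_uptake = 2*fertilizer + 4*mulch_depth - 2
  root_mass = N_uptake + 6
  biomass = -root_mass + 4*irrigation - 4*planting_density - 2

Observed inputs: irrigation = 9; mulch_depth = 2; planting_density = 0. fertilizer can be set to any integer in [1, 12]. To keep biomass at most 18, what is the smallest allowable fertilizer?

fertilizer = 2

Substituting into the N_uptake equation gives N_uptake = 2*fertilizer + 6.
So root_mass = 2*fertilizer + 12.
Substituting into the biomass equation gives biomass = -2*fertilizer + 22.
Require -2*fertilizer + 22 ≤ 18, so fertilizer ≥ 2.
The smallest integer in [1, 12] satisfying this is 2.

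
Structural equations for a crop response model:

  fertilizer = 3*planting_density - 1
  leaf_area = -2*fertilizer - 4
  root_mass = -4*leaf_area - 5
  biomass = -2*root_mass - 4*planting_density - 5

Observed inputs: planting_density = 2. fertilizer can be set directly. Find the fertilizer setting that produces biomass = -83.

Intervening on fertilizer fixes its value directly, overriding its dependence on planting_density.
Substituting into the root_mass equation gives root_mass = 8*fertilizer + 11.
biomass becomes -16*fertilizer - 35.
Solve -16*fertilizer - 35 = -83: fertilizer = (-83 + 35) / -16 = 3.

fertilizer = 3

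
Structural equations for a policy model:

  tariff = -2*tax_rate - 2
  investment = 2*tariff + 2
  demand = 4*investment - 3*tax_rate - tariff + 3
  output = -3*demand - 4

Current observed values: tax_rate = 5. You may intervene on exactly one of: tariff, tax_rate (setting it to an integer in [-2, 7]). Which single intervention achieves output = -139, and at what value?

set tariff = 7

Intervening on tariff: with other inputs at their observed values, output = -21*tariff + 8. Solving for -139 gives tariff = 7, within [-2, 7].
Intervening on tax_rate: output = 51*tax_rate + 5. Reaching -139 requires tax_rate = -48/17, not an integer.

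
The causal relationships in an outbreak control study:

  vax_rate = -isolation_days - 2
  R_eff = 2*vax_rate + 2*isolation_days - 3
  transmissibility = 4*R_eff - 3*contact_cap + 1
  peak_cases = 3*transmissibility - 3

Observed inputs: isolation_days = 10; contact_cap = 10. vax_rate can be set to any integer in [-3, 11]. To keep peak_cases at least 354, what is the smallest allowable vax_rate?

vax_rate = 10

Intervening on vax_rate fixes its value directly, overriding its dependence on isolation_days.
Substituting into the R_eff equation gives R_eff = 2*vax_rate + 17.
Substituting into the transmissibility equation gives transmissibility = 8*vax_rate + 39.
So peak_cases = 24*vax_rate + 114.
Require 24*vax_rate + 114 ≥ 354, so vax_rate ≥ 10.
The smallest integer in [-3, 11] satisfying this is 10.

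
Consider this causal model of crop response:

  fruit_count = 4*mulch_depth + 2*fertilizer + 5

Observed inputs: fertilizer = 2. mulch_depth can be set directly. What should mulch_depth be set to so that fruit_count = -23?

mulch_depth = -8

Substituting into the fruit_count equation gives fruit_count = 4*mulch_depth + 9.
Solve 4*mulch_depth + 9 = -23: mulch_depth = (-23 - 9) / 4 = -8.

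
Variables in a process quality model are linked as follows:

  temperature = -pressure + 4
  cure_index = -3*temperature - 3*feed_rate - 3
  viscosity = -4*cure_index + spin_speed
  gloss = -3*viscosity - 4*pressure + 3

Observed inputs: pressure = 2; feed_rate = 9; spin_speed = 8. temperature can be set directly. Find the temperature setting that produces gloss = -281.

temperature = -3

Intervening on temperature fixes its value directly, overriding its dependence on pressure.
Substituting into the cure_index equation gives cure_index = -3*temperature - 30.
Substituting into the viscosity equation gives viscosity = 12*temperature + 128.
So gloss = -36*temperature - 389.
Solve -36*temperature - 389 = -281: temperature = (-281 + 389) / -36 = -3.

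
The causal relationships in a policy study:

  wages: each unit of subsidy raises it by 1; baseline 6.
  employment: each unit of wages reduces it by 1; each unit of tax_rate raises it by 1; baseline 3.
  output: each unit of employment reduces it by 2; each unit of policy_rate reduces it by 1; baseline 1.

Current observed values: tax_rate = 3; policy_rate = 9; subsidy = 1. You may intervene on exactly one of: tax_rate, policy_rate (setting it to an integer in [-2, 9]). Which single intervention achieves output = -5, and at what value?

set policy_rate = 8

Intervening on tax_rate: output = -2*tax_rate. Reaching -5 requires tax_rate = 5/2, not an integer.
Intervening on policy_rate: with other inputs at their observed values, output = -policy_rate + 3. Solving for -5 gives policy_rate = 8, within [-2, 9].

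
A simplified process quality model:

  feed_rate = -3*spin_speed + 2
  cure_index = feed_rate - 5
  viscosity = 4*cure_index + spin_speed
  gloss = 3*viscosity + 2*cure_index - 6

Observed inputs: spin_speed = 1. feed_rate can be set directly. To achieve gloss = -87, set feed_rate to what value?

feed_rate = -1

Intervening on feed_rate fixes its value directly, overriding its dependence on spin_speed.
Substituting into the viscosity equation gives viscosity = 4*feed_rate - 19.
Substituting into the gloss equation gives gloss = 14*feed_rate - 73.
Solve 14*feed_rate - 73 = -87: feed_rate = (-87 + 73) / 14 = -1.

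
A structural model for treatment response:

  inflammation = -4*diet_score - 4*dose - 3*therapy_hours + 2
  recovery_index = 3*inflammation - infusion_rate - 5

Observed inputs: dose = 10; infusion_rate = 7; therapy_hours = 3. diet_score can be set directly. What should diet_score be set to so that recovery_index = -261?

diet_score = 9

Substituting into the inflammation equation gives inflammation = -4*diet_score - 47.
Substituting into the recovery_index equation gives recovery_index = -12*diet_score - 153.
Solve -12*diet_score - 153 = -261: diet_score = (-261 + 153) / -12 = 9.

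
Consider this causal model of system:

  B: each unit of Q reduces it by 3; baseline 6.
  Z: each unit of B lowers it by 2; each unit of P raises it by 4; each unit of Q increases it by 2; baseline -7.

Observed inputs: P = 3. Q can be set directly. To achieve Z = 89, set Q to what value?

Q = 12

Substituting into the Z equation gives Z = 8*Q - 7.
Solve 8*Q - 7 = 89: Q = (89 + 7) / 8 = 12.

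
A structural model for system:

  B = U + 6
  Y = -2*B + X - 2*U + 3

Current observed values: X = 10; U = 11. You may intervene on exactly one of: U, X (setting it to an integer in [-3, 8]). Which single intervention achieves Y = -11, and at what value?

set U = 3

Intervening on U: with other inputs at their observed values, Y = -4*U + 1. Solving for -11 gives U = 3, within [-3, 8].
Intervening on X: Y = X - 53. Reaching -11 requires X = 42, outside [-3, 8].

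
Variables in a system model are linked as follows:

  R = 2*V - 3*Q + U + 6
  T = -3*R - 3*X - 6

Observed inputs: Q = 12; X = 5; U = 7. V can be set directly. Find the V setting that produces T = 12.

Substituting into the R equation gives R = 2*V - 23.
This gives T = -6*V + 48.
Solve -6*V + 48 = 12: V = (12 - 48) / -6 = 6.

V = 6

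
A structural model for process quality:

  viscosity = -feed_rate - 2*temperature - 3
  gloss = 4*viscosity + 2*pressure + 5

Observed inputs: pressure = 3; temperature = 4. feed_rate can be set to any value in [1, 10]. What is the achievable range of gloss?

Substituting into the viscosity equation gives viscosity = -feed_rate - 11.
So gloss = -4*feed_rate - 33.
Linear in feed_rate, so extremes are at the endpoints: feed_rate = 1 gives gloss = -37; feed_rate = 10 gives gloss = -73.

-73 to -37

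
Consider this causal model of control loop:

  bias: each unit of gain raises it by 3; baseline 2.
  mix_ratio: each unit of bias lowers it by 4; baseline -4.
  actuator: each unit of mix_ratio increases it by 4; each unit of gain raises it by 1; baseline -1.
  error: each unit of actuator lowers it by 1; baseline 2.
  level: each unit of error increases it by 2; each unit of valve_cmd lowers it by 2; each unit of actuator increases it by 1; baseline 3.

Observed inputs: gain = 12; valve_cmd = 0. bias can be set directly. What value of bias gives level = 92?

bias = 5

Intervening on bias fixes its value directly, overriding its dependence on gain.
Substituting into the actuator equation gives actuator = -16*bias - 5.
error becomes 16*bias + 7.
Substituting into the level equation gives level = 16*bias + 12.
Solve 16*bias + 12 = 92: bias = (92 - 12) / 16 = 5.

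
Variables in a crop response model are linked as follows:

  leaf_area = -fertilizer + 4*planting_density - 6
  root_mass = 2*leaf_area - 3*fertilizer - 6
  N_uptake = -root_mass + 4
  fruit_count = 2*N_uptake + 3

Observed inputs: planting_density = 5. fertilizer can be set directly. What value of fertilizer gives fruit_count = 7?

fertilizer = 4

Substituting into the leaf_area equation gives leaf_area = -fertilizer + 14.
This gives root_mass = -5*fertilizer + 22.
This gives N_uptake = 5*fertilizer - 18.
This gives fruit_count = 10*fertilizer - 33.
Solve 10*fertilizer - 33 = 7: fertilizer = (7 + 33) / 10 = 4.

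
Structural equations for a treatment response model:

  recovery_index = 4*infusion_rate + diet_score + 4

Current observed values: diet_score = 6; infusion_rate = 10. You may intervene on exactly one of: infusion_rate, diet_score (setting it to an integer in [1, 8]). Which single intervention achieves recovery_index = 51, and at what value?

set diet_score = 7

Intervening on infusion_rate: recovery_index = 4*infusion_rate + 10. Reaching 51 requires infusion_rate = 41/4, not an integer.
Intervening on diet_score: with other inputs at their observed values, recovery_index = diet_score + 44. Solving for 51 gives diet_score = 7, within [1, 8].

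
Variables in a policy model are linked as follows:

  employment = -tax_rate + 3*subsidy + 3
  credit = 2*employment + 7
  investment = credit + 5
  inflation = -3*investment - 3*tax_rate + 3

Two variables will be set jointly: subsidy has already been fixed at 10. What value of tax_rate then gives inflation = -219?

tax_rate = 4

With subsidy held at 10:
Substituting into the employment equation gives employment = -tax_rate + 33.
Substituting into the credit equation gives credit = -2*tax_rate + 73.
investment becomes -2*tax_rate + 78.
Substituting into the inflation equation gives inflation = 3*tax_rate - 231.
Solve 3*tax_rate - 231 = -219: tax_rate = (-219 + 231) / 3 = 4.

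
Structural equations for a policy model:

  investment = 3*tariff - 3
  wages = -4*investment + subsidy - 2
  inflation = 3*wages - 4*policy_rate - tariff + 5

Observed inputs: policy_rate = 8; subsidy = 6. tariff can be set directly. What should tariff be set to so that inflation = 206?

Substituting into the wages equation gives wages = -12*tariff + 16.
inflation becomes -37*tariff + 21.
Solve -37*tariff + 21 = 206: tariff = (206 - 21) / -37 = -5.

tariff = -5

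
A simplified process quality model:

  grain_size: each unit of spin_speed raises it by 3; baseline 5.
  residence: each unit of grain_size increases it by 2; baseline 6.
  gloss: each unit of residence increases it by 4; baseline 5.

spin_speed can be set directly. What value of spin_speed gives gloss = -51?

Substituting into the residence equation gives residence = 6*spin_speed + 16.
Substituting into the gloss equation gives gloss = 24*spin_speed + 69.
Solve 24*spin_speed + 69 = -51: spin_speed = (-51 - 69) / 24 = -5.

spin_speed = -5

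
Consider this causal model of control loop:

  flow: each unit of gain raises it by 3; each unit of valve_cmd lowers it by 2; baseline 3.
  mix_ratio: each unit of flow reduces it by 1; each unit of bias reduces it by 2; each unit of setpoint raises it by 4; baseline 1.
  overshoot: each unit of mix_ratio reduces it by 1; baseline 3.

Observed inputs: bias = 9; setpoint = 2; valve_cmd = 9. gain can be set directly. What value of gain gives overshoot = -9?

Substituting into the flow equation gives flow = 3*gain - 15.
Substituting into the mix_ratio equation gives mix_ratio = -3*gain + 6.
This gives overshoot = 3*gain - 3.
Solve 3*gain - 3 = -9: gain = (-9 + 3) / 3 = -2.

gain = -2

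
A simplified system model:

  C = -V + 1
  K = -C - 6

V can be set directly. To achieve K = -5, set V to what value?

V = 2

Substituting into the K equation gives K = V - 7.
Solve V - 7 = -5: V = (-5 + 7) / 1 = 2.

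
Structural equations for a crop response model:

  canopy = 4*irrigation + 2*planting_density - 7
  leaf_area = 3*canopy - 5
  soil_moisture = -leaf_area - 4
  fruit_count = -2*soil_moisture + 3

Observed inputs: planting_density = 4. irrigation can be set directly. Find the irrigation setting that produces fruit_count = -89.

Substituting into the canopy equation gives canopy = 4*irrigation + 1.
So leaf_area = 12*irrigation - 2.
soil_moisture becomes -12*irrigation - 2.
Substituting into the fruit_count equation gives fruit_count = 24*irrigation + 7.
Solve 24*irrigation + 7 = -89: irrigation = (-89 - 7) / 24 = -4.

irrigation = -4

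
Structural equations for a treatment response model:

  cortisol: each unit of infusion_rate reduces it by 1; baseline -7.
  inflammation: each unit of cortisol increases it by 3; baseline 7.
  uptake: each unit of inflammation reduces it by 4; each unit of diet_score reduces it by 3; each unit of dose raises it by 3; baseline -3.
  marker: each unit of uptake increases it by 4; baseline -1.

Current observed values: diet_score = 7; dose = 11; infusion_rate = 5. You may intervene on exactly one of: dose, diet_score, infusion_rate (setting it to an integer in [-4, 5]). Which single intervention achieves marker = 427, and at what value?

set dose = 5

Intervening on dose: with other inputs at their observed values, marker = 12*dose + 367. Solving for 427 gives dose = 5, within [-4, 5].
Intervening on diet_score: marker = -12*diet_score + 583. Reaching 427 requires diet_score = 13, outside [-4, 5].
Intervening on infusion_rate: marker = 48*infusion_rate + 259. Reaching 427 requires infusion_rate = 7/2, not an integer.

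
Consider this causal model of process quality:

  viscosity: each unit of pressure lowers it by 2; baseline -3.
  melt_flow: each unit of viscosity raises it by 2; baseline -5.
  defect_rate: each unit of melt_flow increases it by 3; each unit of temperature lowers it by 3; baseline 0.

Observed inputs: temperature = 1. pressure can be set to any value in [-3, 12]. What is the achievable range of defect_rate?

-180 to 0

Substituting into the melt_flow equation gives melt_flow = -4*pressure - 11.
defect_rate becomes -12*pressure - 36.
Linear in pressure, so extremes are at the endpoints: pressure = -3 gives defect_rate = 0; pressure = 12 gives defect_rate = -180.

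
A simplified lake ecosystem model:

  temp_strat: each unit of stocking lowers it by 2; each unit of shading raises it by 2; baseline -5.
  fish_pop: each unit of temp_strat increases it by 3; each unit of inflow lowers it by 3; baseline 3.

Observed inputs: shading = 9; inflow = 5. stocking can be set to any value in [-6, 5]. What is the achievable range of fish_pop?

-3 to 63

Substituting into the temp_strat equation gives temp_strat = -2*stocking + 13.
Substituting into the fish_pop equation gives fish_pop = -6*stocking + 27.
Linear in stocking, so extremes are at the endpoints: stocking = -6 gives fish_pop = 63; stocking = 5 gives fish_pop = -3.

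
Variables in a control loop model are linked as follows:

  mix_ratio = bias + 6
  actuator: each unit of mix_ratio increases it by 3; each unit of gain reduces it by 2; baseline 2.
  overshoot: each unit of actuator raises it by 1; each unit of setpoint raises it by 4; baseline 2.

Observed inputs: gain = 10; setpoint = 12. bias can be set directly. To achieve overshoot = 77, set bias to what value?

Substituting into the actuator equation gives actuator = 3*bias.
So overshoot = 3*bias + 50.
Solve 3*bias + 50 = 77: bias = (77 - 50) / 3 = 9.

bias = 9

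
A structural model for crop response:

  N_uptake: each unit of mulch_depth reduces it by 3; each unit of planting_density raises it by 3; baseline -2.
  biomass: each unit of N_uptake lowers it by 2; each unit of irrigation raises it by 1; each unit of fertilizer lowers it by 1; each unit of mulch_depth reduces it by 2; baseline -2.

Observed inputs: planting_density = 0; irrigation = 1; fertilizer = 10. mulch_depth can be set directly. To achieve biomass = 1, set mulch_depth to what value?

mulch_depth = 2

Substituting into the N_uptake equation gives N_uptake = -3*mulch_depth - 2.
Substituting into the biomass equation gives biomass = 4*mulch_depth - 7.
Solve 4*mulch_depth - 7 = 1: mulch_depth = (1 + 7) / 4 = 2.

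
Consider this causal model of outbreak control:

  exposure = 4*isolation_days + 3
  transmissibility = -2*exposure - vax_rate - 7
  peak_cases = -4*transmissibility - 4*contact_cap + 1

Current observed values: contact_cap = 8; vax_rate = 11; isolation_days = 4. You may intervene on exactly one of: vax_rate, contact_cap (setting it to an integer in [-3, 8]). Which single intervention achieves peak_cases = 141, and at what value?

set vax_rate = -2

Intervening on vax_rate: with other inputs at their observed values, peak_cases = 4*vax_rate + 149. Solving for 141 gives vax_rate = -2, within [-3, 8].
Intervening on contact_cap: peak_cases = -4*contact_cap + 225. Reaching 141 requires contact_cap = 21, outside [-3, 8].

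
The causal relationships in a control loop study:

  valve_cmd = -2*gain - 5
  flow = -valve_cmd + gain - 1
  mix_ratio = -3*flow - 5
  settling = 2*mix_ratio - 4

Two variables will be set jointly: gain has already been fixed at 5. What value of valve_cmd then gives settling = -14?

valve_cmd = 4

With gain held at 5:
Intervening on valve_cmd fixes its value directly, overriding its dependence on gain.
Substituting into the flow equation gives flow = -valve_cmd + 4.
mix_ratio becomes 3*valve_cmd - 17.
This gives settling = 6*valve_cmd - 38.
Solve 6*valve_cmd - 38 = -14: valve_cmd = (-14 + 38) / 6 = 4.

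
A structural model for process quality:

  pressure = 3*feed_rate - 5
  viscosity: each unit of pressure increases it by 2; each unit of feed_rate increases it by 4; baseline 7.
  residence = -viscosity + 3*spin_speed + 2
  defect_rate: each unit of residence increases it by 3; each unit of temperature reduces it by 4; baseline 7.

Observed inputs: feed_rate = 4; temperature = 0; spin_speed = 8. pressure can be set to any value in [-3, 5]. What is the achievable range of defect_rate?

-14 to 34

Intervening on pressure fixes its value directly, overriding its dependence on feed_rate.
Substituting into the viscosity equation gives viscosity = 2*pressure + 23.
Substituting into the residence equation gives residence = -2*pressure + 3.
So defect_rate = -6*pressure + 16.
Linear in pressure, so extremes are at the endpoints: pressure = -3 gives defect_rate = 34; pressure = 5 gives defect_rate = -14.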